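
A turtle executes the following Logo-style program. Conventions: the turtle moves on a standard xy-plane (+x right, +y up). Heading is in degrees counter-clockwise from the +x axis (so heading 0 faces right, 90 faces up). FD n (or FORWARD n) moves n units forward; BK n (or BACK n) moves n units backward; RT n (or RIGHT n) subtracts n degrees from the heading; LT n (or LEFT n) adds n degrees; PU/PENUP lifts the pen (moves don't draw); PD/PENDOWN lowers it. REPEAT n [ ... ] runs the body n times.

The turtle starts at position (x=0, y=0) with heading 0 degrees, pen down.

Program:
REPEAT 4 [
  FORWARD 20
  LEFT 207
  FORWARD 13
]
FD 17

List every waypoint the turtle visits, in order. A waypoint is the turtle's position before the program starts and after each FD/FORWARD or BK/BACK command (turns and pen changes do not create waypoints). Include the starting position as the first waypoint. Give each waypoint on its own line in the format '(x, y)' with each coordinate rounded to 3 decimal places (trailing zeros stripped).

Executing turtle program step by step:
Start: pos=(0,0), heading=0, pen down
REPEAT 4 [
  -- iteration 1/4 --
  FD 20: (0,0) -> (20,0) [heading=0, draw]
  LT 207: heading 0 -> 207
  FD 13: (20,0) -> (8.417,-5.902) [heading=207, draw]
  -- iteration 2/4 --
  FD 20: (8.417,-5.902) -> (-9.403,-14.982) [heading=207, draw]
  LT 207: heading 207 -> 54
  FD 13: (-9.403,-14.982) -> (-1.762,-4.464) [heading=54, draw]
  -- iteration 3/4 --
  FD 20: (-1.762,-4.464) -> (9.994,11.716) [heading=54, draw]
  LT 207: heading 54 -> 261
  FD 13: (9.994,11.716) -> (7.96,-1.124) [heading=261, draw]
  -- iteration 4/4 --
  FD 20: (7.96,-1.124) -> (4.831,-20.878) [heading=261, draw]
  LT 207: heading 261 -> 108
  FD 13: (4.831,-20.878) -> (0.814,-8.514) [heading=108, draw]
]
FD 17: (0.814,-8.514) -> (-4.439,7.654) [heading=108, draw]
Final: pos=(-4.439,7.654), heading=108, 9 segment(s) drawn
Waypoints (10 total):
(0, 0)
(20, 0)
(8.417, -5.902)
(-9.403, -14.982)
(-1.762, -4.464)
(9.994, 11.716)
(7.96, -1.124)
(4.831, -20.878)
(0.814, -8.514)
(-4.439, 7.654)

Answer: (0, 0)
(20, 0)
(8.417, -5.902)
(-9.403, -14.982)
(-1.762, -4.464)
(9.994, 11.716)
(7.96, -1.124)
(4.831, -20.878)
(0.814, -8.514)
(-4.439, 7.654)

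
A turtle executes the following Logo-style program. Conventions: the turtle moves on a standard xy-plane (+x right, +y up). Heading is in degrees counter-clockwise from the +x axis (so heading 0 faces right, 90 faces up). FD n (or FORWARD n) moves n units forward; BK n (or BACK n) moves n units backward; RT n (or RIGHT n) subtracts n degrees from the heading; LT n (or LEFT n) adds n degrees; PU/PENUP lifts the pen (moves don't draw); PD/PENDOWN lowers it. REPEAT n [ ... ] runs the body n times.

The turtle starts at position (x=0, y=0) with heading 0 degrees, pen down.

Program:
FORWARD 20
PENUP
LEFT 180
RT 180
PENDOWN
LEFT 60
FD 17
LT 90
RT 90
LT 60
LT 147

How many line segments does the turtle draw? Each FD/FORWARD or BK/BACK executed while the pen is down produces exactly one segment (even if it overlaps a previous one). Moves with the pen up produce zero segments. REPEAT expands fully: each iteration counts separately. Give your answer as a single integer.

Answer: 2

Derivation:
Executing turtle program step by step:
Start: pos=(0,0), heading=0, pen down
FD 20: (0,0) -> (20,0) [heading=0, draw]
PU: pen up
LT 180: heading 0 -> 180
RT 180: heading 180 -> 0
PD: pen down
LT 60: heading 0 -> 60
FD 17: (20,0) -> (28.5,14.722) [heading=60, draw]
LT 90: heading 60 -> 150
RT 90: heading 150 -> 60
LT 60: heading 60 -> 120
LT 147: heading 120 -> 267
Final: pos=(28.5,14.722), heading=267, 2 segment(s) drawn
Segments drawn: 2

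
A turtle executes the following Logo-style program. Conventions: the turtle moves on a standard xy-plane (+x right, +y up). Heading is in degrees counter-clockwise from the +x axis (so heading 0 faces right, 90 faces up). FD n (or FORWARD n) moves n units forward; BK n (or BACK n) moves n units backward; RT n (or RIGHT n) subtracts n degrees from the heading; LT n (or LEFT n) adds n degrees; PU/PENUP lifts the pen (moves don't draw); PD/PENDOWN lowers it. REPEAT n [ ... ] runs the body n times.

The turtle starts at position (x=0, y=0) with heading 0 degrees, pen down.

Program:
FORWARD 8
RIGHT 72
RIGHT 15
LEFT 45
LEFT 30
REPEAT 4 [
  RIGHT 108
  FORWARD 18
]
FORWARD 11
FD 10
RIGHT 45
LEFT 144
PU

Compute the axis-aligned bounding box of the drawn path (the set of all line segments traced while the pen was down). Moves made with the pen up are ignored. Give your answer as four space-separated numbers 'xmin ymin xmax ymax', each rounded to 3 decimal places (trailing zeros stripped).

Executing turtle program step by step:
Start: pos=(0,0), heading=0, pen down
FD 8: (0,0) -> (8,0) [heading=0, draw]
RT 72: heading 0 -> 288
RT 15: heading 288 -> 273
LT 45: heading 273 -> 318
LT 30: heading 318 -> 348
REPEAT 4 [
  -- iteration 1/4 --
  RT 108: heading 348 -> 240
  FD 18: (8,0) -> (-1,-15.588) [heading=240, draw]
  -- iteration 2/4 --
  RT 108: heading 240 -> 132
  FD 18: (-1,-15.588) -> (-13.044,-2.212) [heading=132, draw]
  -- iteration 3/4 --
  RT 108: heading 132 -> 24
  FD 18: (-13.044,-2.212) -> (3.399,5.109) [heading=24, draw]
  -- iteration 4/4 --
  RT 108: heading 24 -> 276
  FD 18: (3.399,5.109) -> (5.281,-12.792) [heading=276, draw]
]
FD 11: (5.281,-12.792) -> (6.431,-23.732) [heading=276, draw]
FD 10: (6.431,-23.732) -> (7.476,-33.677) [heading=276, draw]
RT 45: heading 276 -> 231
LT 144: heading 231 -> 15
PU: pen up
Final: pos=(7.476,-33.677), heading=15, 7 segment(s) drawn

Segment endpoints: x in {-13.044, -1, 0, 3.399, 5.281, 6.431, 7.476, 8}, y in {-33.677, -23.732, -15.588, -12.792, -2.212, 0, 5.109}
xmin=-13.044, ymin=-33.677, xmax=8, ymax=5.109

Answer: -13.044 -33.677 8 5.109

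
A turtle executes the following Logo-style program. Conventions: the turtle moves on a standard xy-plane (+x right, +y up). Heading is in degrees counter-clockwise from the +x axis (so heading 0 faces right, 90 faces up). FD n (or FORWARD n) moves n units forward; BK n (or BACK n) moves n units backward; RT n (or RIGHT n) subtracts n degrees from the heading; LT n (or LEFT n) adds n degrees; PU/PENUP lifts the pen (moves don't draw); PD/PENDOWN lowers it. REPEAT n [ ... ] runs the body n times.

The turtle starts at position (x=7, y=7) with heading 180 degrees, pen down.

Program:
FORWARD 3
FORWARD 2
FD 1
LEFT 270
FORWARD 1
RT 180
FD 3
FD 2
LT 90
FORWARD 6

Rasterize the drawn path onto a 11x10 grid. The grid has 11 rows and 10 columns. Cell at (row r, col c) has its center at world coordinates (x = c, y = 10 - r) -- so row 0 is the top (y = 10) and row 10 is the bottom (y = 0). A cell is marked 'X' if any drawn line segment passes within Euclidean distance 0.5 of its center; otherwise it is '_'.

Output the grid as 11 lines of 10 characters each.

Segment 0: (7,7) -> (4,7)
Segment 1: (4,7) -> (2,7)
Segment 2: (2,7) -> (1,7)
Segment 3: (1,7) -> (1,8)
Segment 4: (1,8) -> (1,5)
Segment 5: (1,5) -> (1,3)
Segment 6: (1,3) -> (7,3)

Answer: __________
__________
_X________
_XXXXXXX__
_X________
_X________
_X________
_XXXXXXX__
__________
__________
__________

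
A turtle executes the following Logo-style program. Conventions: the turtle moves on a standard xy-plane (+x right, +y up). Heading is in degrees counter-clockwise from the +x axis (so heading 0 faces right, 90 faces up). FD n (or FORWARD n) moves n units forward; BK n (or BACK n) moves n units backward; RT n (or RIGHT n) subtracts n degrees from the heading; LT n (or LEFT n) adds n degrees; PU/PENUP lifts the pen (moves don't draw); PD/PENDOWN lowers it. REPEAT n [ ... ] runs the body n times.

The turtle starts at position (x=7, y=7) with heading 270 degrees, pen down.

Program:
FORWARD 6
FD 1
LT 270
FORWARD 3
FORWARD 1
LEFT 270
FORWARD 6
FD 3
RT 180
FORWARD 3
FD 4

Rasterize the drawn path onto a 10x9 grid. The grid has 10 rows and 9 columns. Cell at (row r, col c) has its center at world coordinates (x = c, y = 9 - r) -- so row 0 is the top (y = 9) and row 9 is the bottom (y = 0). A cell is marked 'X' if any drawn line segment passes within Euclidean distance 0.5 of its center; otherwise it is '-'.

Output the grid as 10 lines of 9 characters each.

Answer: ---X-----
---X-----
---X---X-
---X---X-
---X---X-
---X---X-
---X---X-
---X---X-
---X---X-
---XXXXX-

Derivation:
Segment 0: (7,7) -> (7,1)
Segment 1: (7,1) -> (7,0)
Segment 2: (7,0) -> (4,0)
Segment 3: (4,0) -> (3,0)
Segment 4: (3,0) -> (3,6)
Segment 5: (3,6) -> (3,9)
Segment 6: (3,9) -> (3,6)
Segment 7: (3,6) -> (3,2)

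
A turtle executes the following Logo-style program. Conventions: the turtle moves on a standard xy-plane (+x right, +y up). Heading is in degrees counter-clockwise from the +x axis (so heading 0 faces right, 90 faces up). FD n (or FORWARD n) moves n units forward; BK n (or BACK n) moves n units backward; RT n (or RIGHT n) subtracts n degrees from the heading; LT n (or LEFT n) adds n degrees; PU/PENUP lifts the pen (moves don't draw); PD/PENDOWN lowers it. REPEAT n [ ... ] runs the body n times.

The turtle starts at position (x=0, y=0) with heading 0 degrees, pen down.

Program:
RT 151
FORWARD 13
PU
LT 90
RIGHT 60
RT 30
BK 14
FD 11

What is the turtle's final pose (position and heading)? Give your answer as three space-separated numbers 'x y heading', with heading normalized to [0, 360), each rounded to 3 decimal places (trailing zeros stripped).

Answer: -8.746 -4.848 209

Derivation:
Executing turtle program step by step:
Start: pos=(0,0), heading=0, pen down
RT 151: heading 0 -> 209
FD 13: (0,0) -> (-11.37,-6.303) [heading=209, draw]
PU: pen up
LT 90: heading 209 -> 299
RT 60: heading 299 -> 239
RT 30: heading 239 -> 209
BK 14: (-11.37,-6.303) -> (0.875,0.485) [heading=209, move]
FD 11: (0.875,0.485) -> (-8.746,-4.848) [heading=209, move]
Final: pos=(-8.746,-4.848), heading=209, 1 segment(s) drawn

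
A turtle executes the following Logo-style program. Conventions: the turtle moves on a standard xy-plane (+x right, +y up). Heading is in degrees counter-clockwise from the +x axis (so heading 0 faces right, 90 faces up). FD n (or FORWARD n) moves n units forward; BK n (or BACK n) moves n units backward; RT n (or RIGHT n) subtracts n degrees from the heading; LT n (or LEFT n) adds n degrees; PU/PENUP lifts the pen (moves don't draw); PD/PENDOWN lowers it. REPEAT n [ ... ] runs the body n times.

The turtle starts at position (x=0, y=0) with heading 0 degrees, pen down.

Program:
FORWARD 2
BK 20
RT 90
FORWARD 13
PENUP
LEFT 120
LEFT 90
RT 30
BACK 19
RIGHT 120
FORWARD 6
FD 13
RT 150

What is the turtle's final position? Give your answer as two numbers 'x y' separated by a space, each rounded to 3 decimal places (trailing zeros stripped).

Answer: -1.546 -41.5

Derivation:
Executing turtle program step by step:
Start: pos=(0,0), heading=0, pen down
FD 2: (0,0) -> (2,0) [heading=0, draw]
BK 20: (2,0) -> (-18,0) [heading=0, draw]
RT 90: heading 0 -> 270
FD 13: (-18,0) -> (-18,-13) [heading=270, draw]
PU: pen up
LT 120: heading 270 -> 30
LT 90: heading 30 -> 120
RT 30: heading 120 -> 90
BK 19: (-18,-13) -> (-18,-32) [heading=90, move]
RT 120: heading 90 -> 330
FD 6: (-18,-32) -> (-12.804,-35) [heading=330, move]
FD 13: (-12.804,-35) -> (-1.546,-41.5) [heading=330, move]
RT 150: heading 330 -> 180
Final: pos=(-1.546,-41.5), heading=180, 3 segment(s) drawn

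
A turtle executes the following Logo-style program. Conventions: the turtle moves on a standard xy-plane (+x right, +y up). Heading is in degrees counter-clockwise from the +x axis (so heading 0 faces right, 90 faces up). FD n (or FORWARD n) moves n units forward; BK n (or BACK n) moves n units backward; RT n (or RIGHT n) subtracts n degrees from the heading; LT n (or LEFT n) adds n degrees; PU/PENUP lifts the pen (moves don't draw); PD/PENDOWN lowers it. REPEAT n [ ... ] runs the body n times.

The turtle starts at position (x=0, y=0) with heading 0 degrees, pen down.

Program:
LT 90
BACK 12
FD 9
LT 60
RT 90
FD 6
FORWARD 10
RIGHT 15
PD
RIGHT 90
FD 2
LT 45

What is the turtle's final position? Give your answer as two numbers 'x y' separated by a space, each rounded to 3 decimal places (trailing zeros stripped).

Answer: 9.414 9.442

Derivation:
Executing turtle program step by step:
Start: pos=(0,0), heading=0, pen down
LT 90: heading 0 -> 90
BK 12: (0,0) -> (0,-12) [heading=90, draw]
FD 9: (0,-12) -> (0,-3) [heading=90, draw]
LT 60: heading 90 -> 150
RT 90: heading 150 -> 60
FD 6: (0,-3) -> (3,2.196) [heading=60, draw]
FD 10: (3,2.196) -> (8,10.856) [heading=60, draw]
RT 15: heading 60 -> 45
PD: pen down
RT 90: heading 45 -> 315
FD 2: (8,10.856) -> (9.414,9.442) [heading=315, draw]
LT 45: heading 315 -> 0
Final: pos=(9.414,9.442), heading=0, 5 segment(s) drawn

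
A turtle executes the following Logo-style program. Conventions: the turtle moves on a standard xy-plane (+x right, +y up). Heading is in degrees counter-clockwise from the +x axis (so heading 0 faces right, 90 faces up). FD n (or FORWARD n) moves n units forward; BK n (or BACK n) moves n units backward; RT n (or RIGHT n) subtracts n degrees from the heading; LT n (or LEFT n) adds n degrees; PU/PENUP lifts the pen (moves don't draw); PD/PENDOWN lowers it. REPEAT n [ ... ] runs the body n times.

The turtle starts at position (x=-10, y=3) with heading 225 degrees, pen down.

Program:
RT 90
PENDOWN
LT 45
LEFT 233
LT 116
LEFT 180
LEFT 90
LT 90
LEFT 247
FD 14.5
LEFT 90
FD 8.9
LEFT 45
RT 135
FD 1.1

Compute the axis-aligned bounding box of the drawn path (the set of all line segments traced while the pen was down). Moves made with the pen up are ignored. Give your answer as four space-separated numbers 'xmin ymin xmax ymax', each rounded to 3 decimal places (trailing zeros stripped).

Executing turtle program step by step:
Start: pos=(-10,3), heading=225, pen down
RT 90: heading 225 -> 135
PD: pen down
LT 45: heading 135 -> 180
LT 233: heading 180 -> 53
LT 116: heading 53 -> 169
LT 180: heading 169 -> 349
LT 90: heading 349 -> 79
LT 90: heading 79 -> 169
LT 247: heading 169 -> 56
FD 14.5: (-10,3) -> (-1.892,15.021) [heading=56, draw]
LT 90: heading 56 -> 146
FD 8.9: (-1.892,15.021) -> (-9.27,19.998) [heading=146, draw]
LT 45: heading 146 -> 191
RT 135: heading 191 -> 56
FD 1.1: (-9.27,19.998) -> (-8.655,20.91) [heading=56, draw]
Final: pos=(-8.655,20.91), heading=56, 3 segment(s) drawn

Segment endpoints: x in {-10, -9.27, -8.655, -1.892}, y in {3, 15.021, 19.998, 20.91}
xmin=-10, ymin=3, xmax=-1.892, ymax=20.91

Answer: -10 3 -1.892 20.91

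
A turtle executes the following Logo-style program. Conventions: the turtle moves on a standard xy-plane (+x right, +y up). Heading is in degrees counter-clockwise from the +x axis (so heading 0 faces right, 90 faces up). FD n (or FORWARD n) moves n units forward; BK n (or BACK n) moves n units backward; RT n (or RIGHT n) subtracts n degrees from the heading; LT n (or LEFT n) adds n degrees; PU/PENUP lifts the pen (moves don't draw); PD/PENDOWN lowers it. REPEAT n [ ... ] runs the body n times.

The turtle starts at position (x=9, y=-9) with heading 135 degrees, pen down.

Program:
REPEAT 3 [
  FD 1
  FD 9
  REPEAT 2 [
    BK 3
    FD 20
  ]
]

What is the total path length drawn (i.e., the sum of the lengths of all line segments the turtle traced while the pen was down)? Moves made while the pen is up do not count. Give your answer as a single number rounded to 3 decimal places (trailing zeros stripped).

Answer: 168

Derivation:
Executing turtle program step by step:
Start: pos=(9,-9), heading=135, pen down
REPEAT 3 [
  -- iteration 1/3 --
  FD 1: (9,-9) -> (8.293,-8.293) [heading=135, draw]
  FD 9: (8.293,-8.293) -> (1.929,-1.929) [heading=135, draw]
  REPEAT 2 [
    -- iteration 1/2 --
    BK 3: (1.929,-1.929) -> (4.05,-4.05) [heading=135, draw]
    FD 20: (4.05,-4.05) -> (-10.092,10.092) [heading=135, draw]
    -- iteration 2/2 --
    BK 3: (-10.092,10.092) -> (-7.971,7.971) [heading=135, draw]
    FD 20: (-7.971,7.971) -> (-22.113,22.113) [heading=135, draw]
  ]
  -- iteration 2/3 --
  FD 1: (-22.113,22.113) -> (-22.82,22.82) [heading=135, draw]
  FD 9: (-22.82,22.82) -> (-29.184,29.184) [heading=135, draw]
  REPEAT 2 [
    -- iteration 1/2 --
    BK 3: (-29.184,29.184) -> (-27.062,27.062) [heading=135, draw]
    FD 20: (-27.062,27.062) -> (-41.205,41.205) [heading=135, draw]
    -- iteration 2/2 --
    BK 3: (-41.205,41.205) -> (-39.083,39.083) [heading=135, draw]
    FD 20: (-39.083,39.083) -> (-53.225,53.225) [heading=135, draw]
  ]
  -- iteration 3/3 --
  FD 1: (-53.225,53.225) -> (-53.933,53.933) [heading=135, draw]
  FD 9: (-53.933,53.933) -> (-60.296,60.296) [heading=135, draw]
  REPEAT 2 [
    -- iteration 1/2 --
    BK 3: (-60.296,60.296) -> (-58.175,58.175) [heading=135, draw]
    FD 20: (-58.175,58.175) -> (-72.317,72.317) [heading=135, draw]
    -- iteration 2/2 --
    BK 3: (-72.317,72.317) -> (-70.196,70.196) [heading=135, draw]
    FD 20: (-70.196,70.196) -> (-84.338,84.338) [heading=135, draw]
  ]
]
Final: pos=(-84.338,84.338), heading=135, 18 segment(s) drawn

Segment lengths:
  seg 1: (9,-9) -> (8.293,-8.293), length = 1
  seg 2: (8.293,-8.293) -> (1.929,-1.929), length = 9
  seg 3: (1.929,-1.929) -> (4.05,-4.05), length = 3
  seg 4: (4.05,-4.05) -> (-10.092,10.092), length = 20
  seg 5: (-10.092,10.092) -> (-7.971,7.971), length = 3
  seg 6: (-7.971,7.971) -> (-22.113,22.113), length = 20
  seg 7: (-22.113,22.113) -> (-22.82,22.82), length = 1
  seg 8: (-22.82,22.82) -> (-29.184,29.184), length = 9
  seg 9: (-29.184,29.184) -> (-27.062,27.062), length = 3
  seg 10: (-27.062,27.062) -> (-41.205,41.205), length = 20
  seg 11: (-41.205,41.205) -> (-39.083,39.083), length = 3
  seg 12: (-39.083,39.083) -> (-53.225,53.225), length = 20
  seg 13: (-53.225,53.225) -> (-53.933,53.933), length = 1
  seg 14: (-53.933,53.933) -> (-60.296,60.296), length = 9
  seg 15: (-60.296,60.296) -> (-58.175,58.175), length = 3
  seg 16: (-58.175,58.175) -> (-72.317,72.317), length = 20
  seg 17: (-72.317,72.317) -> (-70.196,70.196), length = 3
  seg 18: (-70.196,70.196) -> (-84.338,84.338), length = 20
Total = 168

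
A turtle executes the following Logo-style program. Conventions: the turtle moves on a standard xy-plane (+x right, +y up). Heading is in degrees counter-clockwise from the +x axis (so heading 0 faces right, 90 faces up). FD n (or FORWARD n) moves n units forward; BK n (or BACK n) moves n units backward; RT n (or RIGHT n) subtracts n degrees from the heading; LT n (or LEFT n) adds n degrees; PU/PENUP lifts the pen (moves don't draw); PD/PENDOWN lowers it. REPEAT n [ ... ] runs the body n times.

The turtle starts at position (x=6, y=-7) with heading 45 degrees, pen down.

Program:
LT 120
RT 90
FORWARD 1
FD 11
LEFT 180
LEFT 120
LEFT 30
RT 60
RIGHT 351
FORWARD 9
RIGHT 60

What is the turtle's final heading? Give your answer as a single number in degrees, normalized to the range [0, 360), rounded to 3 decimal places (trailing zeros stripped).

Answer: 294

Derivation:
Executing turtle program step by step:
Start: pos=(6,-7), heading=45, pen down
LT 120: heading 45 -> 165
RT 90: heading 165 -> 75
FD 1: (6,-7) -> (6.259,-6.034) [heading=75, draw]
FD 11: (6.259,-6.034) -> (9.106,4.591) [heading=75, draw]
LT 180: heading 75 -> 255
LT 120: heading 255 -> 15
LT 30: heading 15 -> 45
RT 60: heading 45 -> 345
RT 351: heading 345 -> 354
FD 9: (9.106,4.591) -> (18.057,3.65) [heading=354, draw]
RT 60: heading 354 -> 294
Final: pos=(18.057,3.65), heading=294, 3 segment(s) drawn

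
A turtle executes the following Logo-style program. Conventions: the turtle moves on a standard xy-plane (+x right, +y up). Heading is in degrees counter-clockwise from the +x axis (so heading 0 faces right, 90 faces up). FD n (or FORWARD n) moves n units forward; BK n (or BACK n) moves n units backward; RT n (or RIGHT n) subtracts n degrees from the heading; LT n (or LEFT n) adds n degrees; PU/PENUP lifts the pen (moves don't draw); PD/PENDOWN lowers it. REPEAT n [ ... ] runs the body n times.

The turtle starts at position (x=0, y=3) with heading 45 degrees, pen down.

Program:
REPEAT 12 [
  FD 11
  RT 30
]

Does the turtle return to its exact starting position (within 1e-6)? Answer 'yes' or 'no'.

Executing turtle program step by step:
Start: pos=(0,3), heading=45, pen down
REPEAT 12 [
  -- iteration 1/12 --
  FD 11: (0,3) -> (7.778,10.778) [heading=45, draw]
  RT 30: heading 45 -> 15
  -- iteration 2/12 --
  FD 11: (7.778,10.778) -> (18.403,13.625) [heading=15, draw]
  RT 30: heading 15 -> 345
  -- iteration 3/12 --
  FD 11: (18.403,13.625) -> (29.029,10.778) [heading=345, draw]
  RT 30: heading 345 -> 315
  -- iteration 4/12 --
  FD 11: (29.029,10.778) -> (36.807,3) [heading=315, draw]
  RT 30: heading 315 -> 285
  -- iteration 5/12 --
  FD 11: (36.807,3) -> (39.654,-7.625) [heading=285, draw]
  RT 30: heading 285 -> 255
  -- iteration 6/12 --
  FD 11: (39.654,-7.625) -> (36.807,-18.25) [heading=255, draw]
  RT 30: heading 255 -> 225
  -- iteration 7/12 --
  FD 11: (36.807,-18.25) -> (29.029,-26.029) [heading=225, draw]
  RT 30: heading 225 -> 195
  -- iteration 8/12 --
  FD 11: (29.029,-26.029) -> (18.403,-28.876) [heading=195, draw]
  RT 30: heading 195 -> 165
  -- iteration 9/12 --
  FD 11: (18.403,-28.876) -> (7.778,-26.029) [heading=165, draw]
  RT 30: heading 165 -> 135
  -- iteration 10/12 --
  FD 11: (7.778,-26.029) -> (0,-18.25) [heading=135, draw]
  RT 30: heading 135 -> 105
  -- iteration 11/12 --
  FD 11: (0,-18.25) -> (-2.847,-7.625) [heading=105, draw]
  RT 30: heading 105 -> 75
  -- iteration 12/12 --
  FD 11: (-2.847,-7.625) -> (0,3) [heading=75, draw]
  RT 30: heading 75 -> 45
]
Final: pos=(0,3), heading=45, 12 segment(s) drawn

Start position: (0, 3)
Final position: (0, 3)
Distance = 0; < 1e-6 -> CLOSED

Answer: yes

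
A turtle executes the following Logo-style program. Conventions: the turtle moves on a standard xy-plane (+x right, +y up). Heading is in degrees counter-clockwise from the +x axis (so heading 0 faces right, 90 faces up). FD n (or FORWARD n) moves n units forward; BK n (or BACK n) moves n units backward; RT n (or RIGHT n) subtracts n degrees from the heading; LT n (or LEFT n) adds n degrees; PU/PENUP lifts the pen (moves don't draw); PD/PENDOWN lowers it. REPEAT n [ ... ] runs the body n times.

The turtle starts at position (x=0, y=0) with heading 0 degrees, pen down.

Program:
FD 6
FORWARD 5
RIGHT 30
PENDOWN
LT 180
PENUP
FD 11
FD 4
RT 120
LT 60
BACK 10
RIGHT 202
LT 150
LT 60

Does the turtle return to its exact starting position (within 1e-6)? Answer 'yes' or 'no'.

Answer: no

Derivation:
Executing turtle program step by step:
Start: pos=(0,0), heading=0, pen down
FD 6: (0,0) -> (6,0) [heading=0, draw]
FD 5: (6,0) -> (11,0) [heading=0, draw]
RT 30: heading 0 -> 330
PD: pen down
LT 180: heading 330 -> 150
PU: pen up
FD 11: (11,0) -> (1.474,5.5) [heading=150, move]
FD 4: (1.474,5.5) -> (-1.99,7.5) [heading=150, move]
RT 120: heading 150 -> 30
LT 60: heading 30 -> 90
BK 10: (-1.99,7.5) -> (-1.99,-2.5) [heading=90, move]
RT 202: heading 90 -> 248
LT 150: heading 248 -> 38
LT 60: heading 38 -> 98
Final: pos=(-1.99,-2.5), heading=98, 2 segment(s) drawn

Start position: (0, 0)
Final position: (-1.99, -2.5)
Distance = 3.196; >= 1e-6 -> NOT closed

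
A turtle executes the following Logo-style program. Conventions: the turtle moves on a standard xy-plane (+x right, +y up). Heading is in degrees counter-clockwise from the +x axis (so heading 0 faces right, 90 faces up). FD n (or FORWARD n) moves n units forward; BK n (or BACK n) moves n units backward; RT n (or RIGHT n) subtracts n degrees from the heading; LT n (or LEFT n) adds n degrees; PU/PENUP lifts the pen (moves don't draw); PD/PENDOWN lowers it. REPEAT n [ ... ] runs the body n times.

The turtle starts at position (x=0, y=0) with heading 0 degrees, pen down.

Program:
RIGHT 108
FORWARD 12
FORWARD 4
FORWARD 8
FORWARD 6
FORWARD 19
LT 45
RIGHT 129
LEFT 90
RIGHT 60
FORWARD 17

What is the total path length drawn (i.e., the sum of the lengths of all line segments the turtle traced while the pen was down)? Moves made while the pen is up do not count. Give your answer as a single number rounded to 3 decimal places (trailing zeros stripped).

Answer: 66

Derivation:
Executing turtle program step by step:
Start: pos=(0,0), heading=0, pen down
RT 108: heading 0 -> 252
FD 12: (0,0) -> (-3.708,-11.413) [heading=252, draw]
FD 4: (-3.708,-11.413) -> (-4.944,-15.217) [heading=252, draw]
FD 8: (-4.944,-15.217) -> (-7.416,-22.825) [heading=252, draw]
FD 6: (-7.416,-22.825) -> (-9.271,-28.532) [heading=252, draw]
FD 19: (-9.271,-28.532) -> (-15.142,-46.602) [heading=252, draw]
LT 45: heading 252 -> 297
RT 129: heading 297 -> 168
LT 90: heading 168 -> 258
RT 60: heading 258 -> 198
FD 17: (-15.142,-46.602) -> (-31.31,-51.855) [heading=198, draw]
Final: pos=(-31.31,-51.855), heading=198, 6 segment(s) drawn

Segment lengths:
  seg 1: (0,0) -> (-3.708,-11.413), length = 12
  seg 2: (-3.708,-11.413) -> (-4.944,-15.217), length = 4
  seg 3: (-4.944,-15.217) -> (-7.416,-22.825), length = 8
  seg 4: (-7.416,-22.825) -> (-9.271,-28.532), length = 6
  seg 5: (-9.271,-28.532) -> (-15.142,-46.602), length = 19
  seg 6: (-15.142,-46.602) -> (-31.31,-51.855), length = 17
Total = 66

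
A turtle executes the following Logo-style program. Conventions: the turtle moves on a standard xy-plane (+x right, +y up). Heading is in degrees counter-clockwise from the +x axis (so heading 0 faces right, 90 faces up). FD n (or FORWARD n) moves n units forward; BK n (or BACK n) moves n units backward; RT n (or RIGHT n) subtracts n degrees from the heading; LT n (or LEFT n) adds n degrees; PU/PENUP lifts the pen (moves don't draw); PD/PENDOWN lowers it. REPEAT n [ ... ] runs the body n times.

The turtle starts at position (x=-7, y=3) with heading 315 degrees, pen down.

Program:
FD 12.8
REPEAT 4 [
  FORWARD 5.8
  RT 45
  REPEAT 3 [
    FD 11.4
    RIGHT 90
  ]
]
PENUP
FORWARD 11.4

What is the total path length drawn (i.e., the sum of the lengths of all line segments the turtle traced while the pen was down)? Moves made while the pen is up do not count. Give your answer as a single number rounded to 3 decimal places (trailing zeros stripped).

Executing turtle program step by step:
Start: pos=(-7,3), heading=315, pen down
FD 12.8: (-7,3) -> (2.051,-6.051) [heading=315, draw]
REPEAT 4 [
  -- iteration 1/4 --
  FD 5.8: (2.051,-6.051) -> (6.152,-10.152) [heading=315, draw]
  RT 45: heading 315 -> 270
  REPEAT 3 [
    -- iteration 1/3 --
    FD 11.4: (6.152,-10.152) -> (6.152,-21.552) [heading=270, draw]
    RT 90: heading 270 -> 180
    -- iteration 2/3 --
    FD 11.4: (6.152,-21.552) -> (-5.248,-21.552) [heading=180, draw]
    RT 90: heading 180 -> 90
    -- iteration 3/3 --
    FD 11.4: (-5.248,-21.552) -> (-5.248,-10.152) [heading=90, draw]
    RT 90: heading 90 -> 0
  ]
  -- iteration 2/4 --
  FD 5.8: (-5.248,-10.152) -> (0.552,-10.152) [heading=0, draw]
  RT 45: heading 0 -> 315
  REPEAT 3 [
    -- iteration 1/3 --
    FD 11.4: (0.552,-10.152) -> (8.613,-18.213) [heading=315, draw]
    RT 90: heading 315 -> 225
    -- iteration 2/3 --
    FD 11.4: (8.613,-18.213) -> (0.552,-26.274) [heading=225, draw]
    RT 90: heading 225 -> 135
    -- iteration 3/3 --
    FD 11.4: (0.552,-26.274) -> (-7.509,-18.213) [heading=135, draw]
    RT 90: heading 135 -> 45
  ]
  -- iteration 3/4 --
  FD 5.8: (-7.509,-18.213) -> (-3.408,-14.112) [heading=45, draw]
  RT 45: heading 45 -> 0
  REPEAT 3 [
    -- iteration 1/3 --
    FD 11.4: (-3.408,-14.112) -> (7.992,-14.112) [heading=0, draw]
    RT 90: heading 0 -> 270
    -- iteration 2/3 --
    FD 11.4: (7.992,-14.112) -> (7.992,-25.512) [heading=270, draw]
    RT 90: heading 270 -> 180
    -- iteration 3/3 --
    FD 11.4: (7.992,-25.512) -> (-3.408,-25.512) [heading=180, draw]
    RT 90: heading 180 -> 90
  ]
  -- iteration 4/4 --
  FD 5.8: (-3.408,-25.512) -> (-3.408,-19.712) [heading=90, draw]
  RT 45: heading 90 -> 45
  REPEAT 3 [
    -- iteration 1/3 --
    FD 11.4: (-3.408,-19.712) -> (4.653,-11.651) [heading=45, draw]
    RT 90: heading 45 -> 315
    -- iteration 2/3 --
    FD 11.4: (4.653,-11.651) -> (12.714,-19.712) [heading=315, draw]
    RT 90: heading 315 -> 225
    -- iteration 3/3 --
    FD 11.4: (12.714,-19.712) -> (4.653,-27.773) [heading=225, draw]
    RT 90: heading 225 -> 135
  ]
]
PU: pen up
FD 11.4: (4.653,-27.773) -> (-3.408,-19.712) [heading=135, move]
Final: pos=(-3.408,-19.712), heading=135, 17 segment(s) drawn

Segment lengths:
  seg 1: (-7,3) -> (2.051,-6.051), length = 12.8
  seg 2: (2.051,-6.051) -> (6.152,-10.152), length = 5.8
  seg 3: (6.152,-10.152) -> (6.152,-21.552), length = 11.4
  seg 4: (6.152,-21.552) -> (-5.248,-21.552), length = 11.4
  seg 5: (-5.248,-21.552) -> (-5.248,-10.152), length = 11.4
  seg 6: (-5.248,-10.152) -> (0.552,-10.152), length = 5.8
  seg 7: (0.552,-10.152) -> (8.613,-18.213), length = 11.4
  seg 8: (8.613,-18.213) -> (0.552,-26.274), length = 11.4
  seg 9: (0.552,-26.274) -> (-7.509,-18.213), length = 11.4
  seg 10: (-7.509,-18.213) -> (-3.408,-14.112), length = 5.8
  seg 11: (-3.408,-14.112) -> (7.992,-14.112), length = 11.4
  seg 12: (7.992,-14.112) -> (7.992,-25.512), length = 11.4
  seg 13: (7.992,-25.512) -> (-3.408,-25.512), length = 11.4
  seg 14: (-3.408,-25.512) -> (-3.408,-19.712), length = 5.8
  seg 15: (-3.408,-19.712) -> (4.653,-11.651), length = 11.4
  seg 16: (4.653,-11.651) -> (12.714,-19.712), length = 11.4
  seg 17: (12.714,-19.712) -> (4.653,-27.773), length = 11.4
Total = 172.8

Answer: 172.8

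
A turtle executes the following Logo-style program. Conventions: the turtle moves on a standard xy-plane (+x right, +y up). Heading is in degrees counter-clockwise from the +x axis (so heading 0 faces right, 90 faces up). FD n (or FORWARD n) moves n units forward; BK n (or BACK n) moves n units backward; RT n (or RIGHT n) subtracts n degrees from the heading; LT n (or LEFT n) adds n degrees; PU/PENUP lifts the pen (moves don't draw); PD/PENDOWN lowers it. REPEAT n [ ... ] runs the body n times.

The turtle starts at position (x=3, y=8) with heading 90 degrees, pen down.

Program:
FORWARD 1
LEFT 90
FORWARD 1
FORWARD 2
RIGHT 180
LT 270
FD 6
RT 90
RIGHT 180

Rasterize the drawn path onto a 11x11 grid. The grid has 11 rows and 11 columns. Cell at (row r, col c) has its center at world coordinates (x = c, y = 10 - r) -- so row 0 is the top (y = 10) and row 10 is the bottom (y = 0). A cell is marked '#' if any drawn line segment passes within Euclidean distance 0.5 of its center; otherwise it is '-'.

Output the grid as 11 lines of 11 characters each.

Segment 0: (3,8) -> (3,9)
Segment 1: (3,9) -> (2,9)
Segment 2: (2,9) -> (0,9)
Segment 3: (0,9) -> (-0,3)

Answer: -----------
####-------
#--#-------
#----------
#----------
#----------
#----------
#----------
-----------
-----------
-----------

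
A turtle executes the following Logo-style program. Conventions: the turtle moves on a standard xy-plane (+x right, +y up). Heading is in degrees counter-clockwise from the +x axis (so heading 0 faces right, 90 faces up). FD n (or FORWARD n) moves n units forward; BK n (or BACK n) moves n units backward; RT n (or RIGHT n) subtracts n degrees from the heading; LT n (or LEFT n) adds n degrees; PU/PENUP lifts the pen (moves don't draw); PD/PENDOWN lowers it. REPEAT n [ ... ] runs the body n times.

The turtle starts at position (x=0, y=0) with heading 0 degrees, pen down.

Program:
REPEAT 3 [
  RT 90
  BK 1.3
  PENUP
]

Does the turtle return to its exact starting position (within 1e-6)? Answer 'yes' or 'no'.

Executing turtle program step by step:
Start: pos=(0,0), heading=0, pen down
REPEAT 3 [
  -- iteration 1/3 --
  RT 90: heading 0 -> 270
  BK 1.3: (0,0) -> (0,1.3) [heading=270, draw]
  PU: pen up
  -- iteration 2/3 --
  RT 90: heading 270 -> 180
  BK 1.3: (0,1.3) -> (1.3,1.3) [heading=180, move]
  PU: pen up
  -- iteration 3/3 --
  RT 90: heading 180 -> 90
  BK 1.3: (1.3,1.3) -> (1.3,0) [heading=90, move]
  PU: pen up
]
Final: pos=(1.3,0), heading=90, 1 segment(s) drawn

Start position: (0, 0)
Final position: (1.3, 0)
Distance = 1.3; >= 1e-6 -> NOT closed

Answer: no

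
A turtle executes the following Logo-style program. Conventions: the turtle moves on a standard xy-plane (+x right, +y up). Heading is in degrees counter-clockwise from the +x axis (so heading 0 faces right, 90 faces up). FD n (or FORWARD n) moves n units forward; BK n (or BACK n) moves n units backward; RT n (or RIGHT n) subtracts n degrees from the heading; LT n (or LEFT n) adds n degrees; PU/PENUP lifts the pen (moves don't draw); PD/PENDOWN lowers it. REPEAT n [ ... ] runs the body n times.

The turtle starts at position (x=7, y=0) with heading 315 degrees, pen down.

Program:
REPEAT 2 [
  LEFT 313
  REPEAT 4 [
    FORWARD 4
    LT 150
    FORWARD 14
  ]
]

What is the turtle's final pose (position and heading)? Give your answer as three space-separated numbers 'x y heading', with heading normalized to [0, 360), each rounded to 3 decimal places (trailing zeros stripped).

Executing turtle program step by step:
Start: pos=(7,0), heading=315, pen down
REPEAT 2 [
  -- iteration 1/2 --
  LT 313: heading 315 -> 268
  REPEAT 4 [
    -- iteration 1/4 --
    FD 4: (7,0) -> (6.86,-3.998) [heading=268, draw]
    LT 150: heading 268 -> 58
    FD 14: (6.86,-3.998) -> (14.279,7.875) [heading=58, draw]
    -- iteration 2/4 --
    FD 4: (14.279,7.875) -> (16.399,11.267) [heading=58, draw]
    LT 150: heading 58 -> 208
    FD 14: (16.399,11.267) -> (4.038,4.695) [heading=208, draw]
    -- iteration 3/4 --
    FD 4: (4.038,4.695) -> (0.506,2.817) [heading=208, draw]
    LT 150: heading 208 -> 358
    FD 14: (0.506,2.817) -> (14.497,2.328) [heading=358, draw]
    -- iteration 4/4 --
    FD 4: (14.497,2.328) -> (18.495,2.189) [heading=358, draw]
    LT 150: heading 358 -> 148
    FD 14: (18.495,2.189) -> (6.622,9.607) [heading=148, draw]
  ]
  -- iteration 2/2 --
  LT 313: heading 148 -> 101
  REPEAT 4 [
    -- iteration 1/4 --
    FD 4: (6.622,9.607) -> (5.859,13.534) [heading=101, draw]
    LT 150: heading 101 -> 251
    FD 14: (5.859,13.534) -> (1.301,0.297) [heading=251, draw]
    -- iteration 2/4 --
    FD 4: (1.301,0.297) -> (-0.001,-3.485) [heading=251, draw]
    LT 150: heading 251 -> 41
    FD 14: (-0.001,-3.485) -> (10.565,5.699) [heading=41, draw]
    -- iteration 3/4 --
    FD 4: (10.565,5.699) -> (13.584,8.324) [heading=41, draw]
    LT 150: heading 41 -> 191
    FD 14: (13.584,8.324) -> (-0.159,5.652) [heading=191, draw]
    -- iteration 4/4 --
    FD 4: (-0.159,5.652) -> (-4.086,4.889) [heading=191, draw]
    LT 150: heading 191 -> 341
    FD 14: (-4.086,4.889) -> (9.152,0.331) [heading=341, draw]
  ]
]
Final: pos=(9.152,0.331), heading=341, 16 segment(s) drawn

Answer: 9.152 0.331 341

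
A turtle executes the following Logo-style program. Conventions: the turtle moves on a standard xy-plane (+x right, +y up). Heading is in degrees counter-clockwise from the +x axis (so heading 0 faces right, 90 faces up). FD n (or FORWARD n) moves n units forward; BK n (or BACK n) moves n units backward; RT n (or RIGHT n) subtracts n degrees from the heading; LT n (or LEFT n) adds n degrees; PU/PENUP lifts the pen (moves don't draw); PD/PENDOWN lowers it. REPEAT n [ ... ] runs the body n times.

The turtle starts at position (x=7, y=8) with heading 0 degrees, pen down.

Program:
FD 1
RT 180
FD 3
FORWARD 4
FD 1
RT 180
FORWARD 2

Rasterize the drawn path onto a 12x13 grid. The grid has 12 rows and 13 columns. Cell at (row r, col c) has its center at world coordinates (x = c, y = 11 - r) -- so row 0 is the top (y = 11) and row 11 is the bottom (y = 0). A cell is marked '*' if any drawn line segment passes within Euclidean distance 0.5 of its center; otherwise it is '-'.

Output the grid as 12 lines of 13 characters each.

Answer: -------------
-------------
-------------
*********----
-------------
-------------
-------------
-------------
-------------
-------------
-------------
-------------

Derivation:
Segment 0: (7,8) -> (8,8)
Segment 1: (8,8) -> (5,8)
Segment 2: (5,8) -> (1,8)
Segment 3: (1,8) -> (0,8)
Segment 4: (0,8) -> (2,8)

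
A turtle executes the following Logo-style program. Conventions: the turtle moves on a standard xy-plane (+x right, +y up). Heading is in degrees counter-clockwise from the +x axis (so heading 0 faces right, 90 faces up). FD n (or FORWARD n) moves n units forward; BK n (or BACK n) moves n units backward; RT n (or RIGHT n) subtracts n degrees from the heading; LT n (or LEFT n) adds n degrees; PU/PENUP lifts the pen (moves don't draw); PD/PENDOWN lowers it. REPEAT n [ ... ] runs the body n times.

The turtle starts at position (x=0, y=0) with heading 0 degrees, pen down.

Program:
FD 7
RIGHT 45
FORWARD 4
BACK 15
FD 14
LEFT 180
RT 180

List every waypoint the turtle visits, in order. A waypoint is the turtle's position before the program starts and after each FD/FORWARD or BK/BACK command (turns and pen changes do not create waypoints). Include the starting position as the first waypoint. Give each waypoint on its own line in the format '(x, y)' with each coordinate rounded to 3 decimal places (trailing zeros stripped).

Answer: (0, 0)
(7, 0)
(9.828, -2.828)
(-0.778, 7.778)
(9.121, -2.121)

Derivation:
Executing turtle program step by step:
Start: pos=(0,0), heading=0, pen down
FD 7: (0,0) -> (7,0) [heading=0, draw]
RT 45: heading 0 -> 315
FD 4: (7,0) -> (9.828,-2.828) [heading=315, draw]
BK 15: (9.828,-2.828) -> (-0.778,7.778) [heading=315, draw]
FD 14: (-0.778,7.778) -> (9.121,-2.121) [heading=315, draw]
LT 180: heading 315 -> 135
RT 180: heading 135 -> 315
Final: pos=(9.121,-2.121), heading=315, 4 segment(s) drawn
Waypoints (5 total):
(0, 0)
(7, 0)
(9.828, -2.828)
(-0.778, 7.778)
(9.121, -2.121)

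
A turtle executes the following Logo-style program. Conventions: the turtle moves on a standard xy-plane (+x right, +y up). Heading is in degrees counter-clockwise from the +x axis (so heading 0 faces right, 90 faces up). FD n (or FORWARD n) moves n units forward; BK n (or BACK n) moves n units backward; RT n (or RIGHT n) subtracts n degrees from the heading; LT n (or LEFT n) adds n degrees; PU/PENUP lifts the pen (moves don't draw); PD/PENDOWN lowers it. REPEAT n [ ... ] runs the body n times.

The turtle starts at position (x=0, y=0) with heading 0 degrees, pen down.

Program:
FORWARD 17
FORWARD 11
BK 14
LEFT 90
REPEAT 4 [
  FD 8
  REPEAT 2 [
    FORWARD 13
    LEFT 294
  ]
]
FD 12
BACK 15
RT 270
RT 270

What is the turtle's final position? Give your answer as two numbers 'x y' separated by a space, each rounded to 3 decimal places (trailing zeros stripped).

Executing turtle program step by step:
Start: pos=(0,0), heading=0, pen down
FD 17: (0,0) -> (17,0) [heading=0, draw]
FD 11: (17,0) -> (28,0) [heading=0, draw]
BK 14: (28,0) -> (14,0) [heading=0, draw]
LT 90: heading 0 -> 90
REPEAT 4 [
  -- iteration 1/4 --
  FD 8: (14,0) -> (14,8) [heading=90, draw]
  REPEAT 2 [
    -- iteration 1/2 --
    FD 13: (14,8) -> (14,21) [heading=90, draw]
    LT 294: heading 90 -> 24
    -- iteration 2/2 --
    FD 13: (14,21) -> (25.876,26.288) [heading=24, draw]
    LT 294: heading 24 -> 318
  ]
  -- iteration 2/4 --
  FD 8: (25.876,26.288) -> (31.821,20.935) [heading=318, draw]
  REPEAT 2 [
    -- iteration 1/2 --
    FD 13: (31.821,20.935) -> (41.482,12.236) [heading=318, draw]
    LT 294: heading 318 -> 252
    -- iteration 2/2 --
    FD 13: (41.482,12.236) -> (37.465,-0.128) [heading=252, draw]
    LT 294: heading 252 -> 186
  ]
  -- iteration 3/4 --
  FD 8: (37.465,-0.128) -> (29.509,-0.964) [heading=186, draw]
  REPEAT 2 [
    -- iteration 1/2 --
    FD 13: (29.509,-0.964) -> (16.58,-2.323) [heading=186, draw]
    LT 294: heading 186 -> 120
    -- iteration 2/2 --
    FD 13: (16.58,-2.323) -> (10.08,8.935) [heading=120, draw]
    LT 294: heading 120 -> 54
  ]
  -- iteration 4/4 --
  FD 8: (10.08,8.935) -> (14.782,15.407) [heading=54, draw]
  REPEAT 2 [
    -- iteration 1/2 --
    FD 13: (14.782,15.407) -> (22.423,25.925) [heading=54, draw]
    LT 294: heading 54 -> 348
    -- iteration 2/2 --
    FD 13: (22.423,25.925) -> (35.139,23.222) [heading=348, draw]
    LT 294: heading 348 -> 282
  ]
]
FD 12: (35.139,23.222) -> (37.634,11.484) [heading=282, draw]
BK 15: (37.634,11.484) -> (34.516,26.156) [heading=282, draw]
RT 270: heading 282 -> 12
RT 270: heading 12 -> 102
Final: pos=(34.516,26.156), heading=102, 17 segment(s) drawn

Answer: 34.516 26.156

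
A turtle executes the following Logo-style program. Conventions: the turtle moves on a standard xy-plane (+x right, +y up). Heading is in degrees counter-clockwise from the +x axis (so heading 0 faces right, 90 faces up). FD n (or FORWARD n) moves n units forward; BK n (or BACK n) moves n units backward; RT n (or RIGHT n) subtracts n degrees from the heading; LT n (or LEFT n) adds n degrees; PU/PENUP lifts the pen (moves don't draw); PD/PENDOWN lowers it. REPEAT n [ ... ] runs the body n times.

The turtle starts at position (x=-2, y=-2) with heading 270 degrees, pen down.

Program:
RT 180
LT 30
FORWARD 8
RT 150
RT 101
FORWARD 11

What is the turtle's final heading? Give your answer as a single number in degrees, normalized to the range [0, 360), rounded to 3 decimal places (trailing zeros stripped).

Executing turtle program step by step:
Start: pos=(-2,-2), heading=270, pen down
RT 180: heading 270 -> 90
LT 30: heading 90 -> 120
FD 8: (-2,-2) -> (-6,4.928) [heading=120, draw]
RT 150: heading 120 -> 330
RT 101: heading 330 -> 229
FD 11: (-6,4.928) -> (-13.217,-3.374) [heading=229, draw]
Final: pos=(-13.217,-3.374), heading=229, 2 segment(s) drawn

Answer: 229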